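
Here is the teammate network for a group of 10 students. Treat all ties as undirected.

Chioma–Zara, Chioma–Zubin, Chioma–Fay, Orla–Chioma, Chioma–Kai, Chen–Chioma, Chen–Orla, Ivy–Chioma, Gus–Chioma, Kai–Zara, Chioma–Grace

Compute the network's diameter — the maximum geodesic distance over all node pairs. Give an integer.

Eccentricity of each node (its greatest distance to any other): Chen:2, Chioma:1, Fay:2, Grace:2, Gus:2, Ivy:2, Kai:2, Orla:2, Zara:2, Zubin:2.
The maximum eccentricity is 2, realized for instance by the pair Grace–Zubin via Grace – Chioma – Zubin. So the diameter is 2.

2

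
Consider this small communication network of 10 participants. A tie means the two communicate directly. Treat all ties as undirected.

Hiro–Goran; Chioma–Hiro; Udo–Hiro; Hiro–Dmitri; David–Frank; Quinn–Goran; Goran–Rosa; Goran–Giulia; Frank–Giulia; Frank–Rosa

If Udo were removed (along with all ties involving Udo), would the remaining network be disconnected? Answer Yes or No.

Even without Udo, every remaining node can still reach every other (the residual graph is connected), so Udo is not a cut vertex.

No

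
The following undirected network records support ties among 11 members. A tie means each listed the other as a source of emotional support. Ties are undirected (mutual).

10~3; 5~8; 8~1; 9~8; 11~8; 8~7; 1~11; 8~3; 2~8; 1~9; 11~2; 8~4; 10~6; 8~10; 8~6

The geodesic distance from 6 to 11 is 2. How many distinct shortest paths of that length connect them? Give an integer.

The shortest distance is 2, and the only length-2 path is 6–8–11. So there is exactly 1 shortest path.

1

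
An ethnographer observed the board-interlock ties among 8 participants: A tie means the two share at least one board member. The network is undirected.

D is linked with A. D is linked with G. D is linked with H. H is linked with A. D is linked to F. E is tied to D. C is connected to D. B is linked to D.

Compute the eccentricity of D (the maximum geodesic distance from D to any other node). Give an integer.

1

Distances from D: A:1, B:1, C:1, E:1, F:1, G:1, H:1.
The largest is 1 (to B, C, E, H, A, F, and G), so the eccentricity of D is 1.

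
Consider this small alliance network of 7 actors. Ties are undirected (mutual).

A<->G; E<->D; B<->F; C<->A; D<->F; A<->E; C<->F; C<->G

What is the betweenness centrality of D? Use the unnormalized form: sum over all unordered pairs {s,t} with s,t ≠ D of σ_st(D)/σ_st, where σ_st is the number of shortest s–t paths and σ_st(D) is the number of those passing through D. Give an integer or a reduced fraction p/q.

Pairs whose geodesics pass through D — B–E: 1; E–F: 1.
All other pairs contribute 0.
Summing the contributions gives betweenness(D) = 2.

2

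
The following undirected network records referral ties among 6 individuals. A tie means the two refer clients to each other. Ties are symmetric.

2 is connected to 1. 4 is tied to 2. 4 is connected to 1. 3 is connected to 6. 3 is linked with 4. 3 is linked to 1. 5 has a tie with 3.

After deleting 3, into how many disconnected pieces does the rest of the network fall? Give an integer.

3

Without 3, the remaining ties split the others into: {5}; {1, 2, 4}; {6}.
That's 3 separate components.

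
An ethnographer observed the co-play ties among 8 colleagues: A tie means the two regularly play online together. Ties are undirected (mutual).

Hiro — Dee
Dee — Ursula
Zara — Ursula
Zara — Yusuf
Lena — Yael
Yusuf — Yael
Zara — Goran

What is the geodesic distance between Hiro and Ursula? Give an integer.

One shortest route is Hiro – Dee – Ursula, which uses 2 edges, and Hiro and Ursula are not directly tied, so nothing shorter exists. So d(Hiro,Ursula) = 2.

2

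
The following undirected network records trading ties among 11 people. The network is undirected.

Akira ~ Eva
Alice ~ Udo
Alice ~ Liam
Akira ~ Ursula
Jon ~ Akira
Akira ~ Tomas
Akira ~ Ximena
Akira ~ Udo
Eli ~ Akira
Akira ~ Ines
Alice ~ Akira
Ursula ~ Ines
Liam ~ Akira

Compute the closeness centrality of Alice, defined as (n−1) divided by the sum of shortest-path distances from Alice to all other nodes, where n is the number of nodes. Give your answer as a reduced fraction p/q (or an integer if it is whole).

10/17

Distances from Alice: Akira:1, Eli:2, Eva:2, Ines:2, Jon:2, Liam:1, Tomas:2, Udo:1, Ursula:2, Ximena:2. Sum = 17.
n = 11, so closeness = 10/17.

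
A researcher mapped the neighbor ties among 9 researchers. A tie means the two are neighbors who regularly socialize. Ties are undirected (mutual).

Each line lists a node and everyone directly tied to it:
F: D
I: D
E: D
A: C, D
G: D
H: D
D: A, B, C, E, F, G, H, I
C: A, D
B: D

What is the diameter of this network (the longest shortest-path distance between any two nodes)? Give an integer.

Eccentricity of each node (its greatest distance to any other): A:2, B:2, C:2, D:1, E:2, F:2, G:2, H:2, I:2.
The maximum eccentricity is 2, realized for instance by the pair H–C via H – D – C. So the diameter is 2.

2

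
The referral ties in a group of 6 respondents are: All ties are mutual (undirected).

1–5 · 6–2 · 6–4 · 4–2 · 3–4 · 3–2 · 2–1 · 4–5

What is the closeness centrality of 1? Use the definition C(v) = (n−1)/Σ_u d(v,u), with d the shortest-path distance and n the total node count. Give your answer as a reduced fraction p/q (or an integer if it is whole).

5/8

Distances from 1: 2:1, 3:2, 4:2, 5:1, 6:2. Sum = 8.
n = 6, so closeness = 5/8.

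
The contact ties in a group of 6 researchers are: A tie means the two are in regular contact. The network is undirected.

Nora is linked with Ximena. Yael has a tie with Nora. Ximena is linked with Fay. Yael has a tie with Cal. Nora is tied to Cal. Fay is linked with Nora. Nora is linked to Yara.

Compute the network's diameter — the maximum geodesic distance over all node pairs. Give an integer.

2

Eccentricity of each node (its greatest distance to any other): Cal:2, Fay:2, Nora:1, Ximena:2, Yael:2, Yara:2.
The maximum eccentricity is 2, realized for instance by the pair Cal–Ximena via Cal – Nora – Ximena. So the diameter is 2.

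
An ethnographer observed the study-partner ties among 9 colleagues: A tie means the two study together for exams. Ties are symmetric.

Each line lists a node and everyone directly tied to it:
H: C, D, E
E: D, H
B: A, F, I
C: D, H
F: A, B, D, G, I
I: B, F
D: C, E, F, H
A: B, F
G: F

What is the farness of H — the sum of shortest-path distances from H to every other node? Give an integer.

Distances from H: A:3, B:3, C:1, D:1, E:1, F:2, G:3, I:3.
Sum = 3 + 3 + 1 + 1 + 1 + 2 + 3 + 3 = 17.

17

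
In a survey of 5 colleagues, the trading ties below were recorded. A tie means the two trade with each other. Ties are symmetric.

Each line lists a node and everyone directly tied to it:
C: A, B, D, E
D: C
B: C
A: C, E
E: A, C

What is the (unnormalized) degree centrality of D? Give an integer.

D is directly tied to C. That is 1 neighbor, so the degree of D is 1.

1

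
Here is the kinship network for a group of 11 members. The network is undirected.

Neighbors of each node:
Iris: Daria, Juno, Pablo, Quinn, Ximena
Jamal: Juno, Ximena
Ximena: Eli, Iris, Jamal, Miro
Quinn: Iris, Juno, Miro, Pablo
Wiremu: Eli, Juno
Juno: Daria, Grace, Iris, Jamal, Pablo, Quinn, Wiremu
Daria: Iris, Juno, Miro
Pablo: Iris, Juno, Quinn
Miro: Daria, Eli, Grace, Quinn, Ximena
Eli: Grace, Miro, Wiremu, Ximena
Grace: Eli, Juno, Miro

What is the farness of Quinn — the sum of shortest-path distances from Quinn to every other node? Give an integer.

Distances from Quinn: Daria:2, Eli:2, Grace:2, Iris:1, Jamal:2, Juno:1, Miro:1, Pablo:1, Wiremu:2, Ximena:2.
Sum = 2 + 2 + 2 + 1 + 2 + 1 + 1 + 1 + 2 + 2 = 16.

16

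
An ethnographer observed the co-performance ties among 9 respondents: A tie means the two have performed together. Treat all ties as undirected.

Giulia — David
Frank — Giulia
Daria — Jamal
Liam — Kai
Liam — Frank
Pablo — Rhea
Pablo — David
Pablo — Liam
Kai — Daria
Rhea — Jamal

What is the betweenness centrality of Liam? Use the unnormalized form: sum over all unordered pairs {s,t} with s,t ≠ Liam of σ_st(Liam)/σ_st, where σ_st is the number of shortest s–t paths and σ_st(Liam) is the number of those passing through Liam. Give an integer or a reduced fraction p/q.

21/2

Pairs whose geodesics pass through Liam — Pablo–Frank: 1; Pablo–Kai: 1; Pablo–Daria: 1/2; David–Kai: 1; David–Daria: 1/2; Giulia–Kai: 1; Giulia–Daria: 1; Frank–Kai: 1; Frank–Daria: 1; Frank–Jamal: 2/2; Frank–Rhea: 1; Kai–Rhea: 1/2.
All other pairs contribute 0.
Summing the contributions gives betweenness(Liam) = 21/2.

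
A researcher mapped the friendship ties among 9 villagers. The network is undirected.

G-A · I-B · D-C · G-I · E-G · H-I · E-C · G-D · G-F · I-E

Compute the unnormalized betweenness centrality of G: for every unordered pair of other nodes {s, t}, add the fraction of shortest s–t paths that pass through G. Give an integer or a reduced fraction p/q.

33/2

Pairs whose geodesics pass through G — D–H: 1; D–F: 1; D–E: 1/2; D–B: 1; D–A: 1; D–I: 1; H–F: 1; H–A: 1; C–F: 2/2; C–A: 2/2; F–E: 1; F–B: 1; F–A: 1; F–I: 1 … (+3 more pairs).
All other pairs contribute 0.
Summing the contributions gives betweenness(G) = 33/2.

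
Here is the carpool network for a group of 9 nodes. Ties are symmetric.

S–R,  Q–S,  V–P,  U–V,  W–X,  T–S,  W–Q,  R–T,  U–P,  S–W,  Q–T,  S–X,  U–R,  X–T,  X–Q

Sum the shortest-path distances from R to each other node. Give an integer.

Distances from R: P:2, Q:2, S:1, T:1, U:1, V:2, W:2, X:2.
Sum = 2 + 2 + 1 + 1 + 1 + 2 + 2 + 2 = 13.

13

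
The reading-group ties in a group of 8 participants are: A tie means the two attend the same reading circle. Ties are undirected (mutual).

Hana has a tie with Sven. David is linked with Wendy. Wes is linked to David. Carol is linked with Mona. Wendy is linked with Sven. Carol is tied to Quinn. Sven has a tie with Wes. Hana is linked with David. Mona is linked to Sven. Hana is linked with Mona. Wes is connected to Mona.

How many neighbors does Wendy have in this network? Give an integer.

Wendy is directly tied to David and Sven. That is 2 neighbors, so the degree of Wendy is 2.

2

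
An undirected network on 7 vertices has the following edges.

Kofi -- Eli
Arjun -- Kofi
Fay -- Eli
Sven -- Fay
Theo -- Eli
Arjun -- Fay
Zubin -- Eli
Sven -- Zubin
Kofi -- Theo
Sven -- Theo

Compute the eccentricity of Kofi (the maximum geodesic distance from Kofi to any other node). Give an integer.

Distances from Kofi: Arjun:1, Eli:1, Fay:2, Sven:2, Theo:1, Zubin:2.
The largest is 2 (to Sven, Fay, and Zubin), so the eccentricity of Kofi is 2.

2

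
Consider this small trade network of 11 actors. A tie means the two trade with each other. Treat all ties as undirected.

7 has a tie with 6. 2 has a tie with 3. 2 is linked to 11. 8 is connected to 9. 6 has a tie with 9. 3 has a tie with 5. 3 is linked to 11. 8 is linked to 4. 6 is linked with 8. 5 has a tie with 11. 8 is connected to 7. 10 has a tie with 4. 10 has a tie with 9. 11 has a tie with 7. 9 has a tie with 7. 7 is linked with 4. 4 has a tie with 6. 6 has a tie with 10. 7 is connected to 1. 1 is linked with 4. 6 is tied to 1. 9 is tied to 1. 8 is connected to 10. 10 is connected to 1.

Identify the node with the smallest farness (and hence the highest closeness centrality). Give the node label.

Farness (sum of distances to all others) for each node — 1:18, 2:25, 3:24, 4:18, 5:25, 6:17, 7:14, 8:18, 9:18, 10:22, 11:17.
The smallest farness is 14, for 7, so 7 has the highest closeness.

7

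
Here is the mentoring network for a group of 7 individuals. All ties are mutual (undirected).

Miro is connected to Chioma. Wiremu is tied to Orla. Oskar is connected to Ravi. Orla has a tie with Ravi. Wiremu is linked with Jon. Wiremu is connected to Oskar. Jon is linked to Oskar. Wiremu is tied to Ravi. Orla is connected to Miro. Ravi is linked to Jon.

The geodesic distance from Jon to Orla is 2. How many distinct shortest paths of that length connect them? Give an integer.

2

The shortest distance is 2. The length-2 paths are: Jon–Wiremu–Orla; Jon–Ravi–Orla.
That gives 2 distinct shortest paths.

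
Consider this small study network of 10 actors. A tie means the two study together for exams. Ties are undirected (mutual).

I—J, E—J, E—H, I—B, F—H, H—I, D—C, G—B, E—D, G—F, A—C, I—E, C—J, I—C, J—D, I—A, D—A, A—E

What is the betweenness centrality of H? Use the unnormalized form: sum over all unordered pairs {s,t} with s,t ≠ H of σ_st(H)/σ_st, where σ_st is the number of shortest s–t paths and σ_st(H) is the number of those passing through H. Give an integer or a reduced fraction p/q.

67/10

Pairs whose geodesics pass through H — D–G: 1/5; D–F: 1; A–F: 2/2; C–F: 1; I–F: 1; J–F: 2/2; E–G: 1/2; E–F: 1.
All other pairs contribute 0.
Summing the contributions gives betweenness(H) = 67/10.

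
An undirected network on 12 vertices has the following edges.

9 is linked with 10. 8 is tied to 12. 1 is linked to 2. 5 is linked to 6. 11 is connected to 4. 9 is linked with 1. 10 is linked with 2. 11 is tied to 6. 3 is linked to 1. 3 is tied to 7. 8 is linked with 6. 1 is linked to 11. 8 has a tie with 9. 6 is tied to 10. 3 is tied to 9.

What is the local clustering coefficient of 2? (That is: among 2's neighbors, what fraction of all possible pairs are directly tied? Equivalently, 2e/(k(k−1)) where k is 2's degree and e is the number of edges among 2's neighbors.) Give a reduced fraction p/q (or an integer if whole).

2's neighbors: 1 and 10 (k = 2).
Possible neighbor pairs: C(2,2) = 1. Edges among them: none → e = 0.
Clustering(2) = 0/1.

0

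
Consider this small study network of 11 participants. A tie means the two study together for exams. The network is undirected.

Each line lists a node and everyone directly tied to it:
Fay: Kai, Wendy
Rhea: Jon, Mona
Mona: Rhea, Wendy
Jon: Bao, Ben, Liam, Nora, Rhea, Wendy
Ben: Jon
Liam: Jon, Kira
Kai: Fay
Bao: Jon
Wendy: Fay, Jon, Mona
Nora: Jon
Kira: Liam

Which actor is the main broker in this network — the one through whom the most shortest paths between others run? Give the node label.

Jon

Unnormalized betweenness of each node: Bao:0, Ben:0, Fay:9, Jon:71/2, Kai:0, Kira:0, Liam:9, Mona:3/2, Nora:0, Rhea:3, Wendy:19.
Jon has the largest value, 71/2, making it the main broker — the node through which the most shortest paths run.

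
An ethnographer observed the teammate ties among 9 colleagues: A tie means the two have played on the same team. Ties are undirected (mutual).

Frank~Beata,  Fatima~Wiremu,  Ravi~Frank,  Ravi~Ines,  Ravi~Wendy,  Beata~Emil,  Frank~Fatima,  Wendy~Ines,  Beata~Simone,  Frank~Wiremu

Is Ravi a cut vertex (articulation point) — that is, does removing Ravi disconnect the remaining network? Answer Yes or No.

Removing Ravi leaves {Ines and Wendy} with no path to {Beata, Emil, Fatima, Frank, Simone, and Wiremu}, so the network splits into 2 components. Ravi is a cut vertex.

Yes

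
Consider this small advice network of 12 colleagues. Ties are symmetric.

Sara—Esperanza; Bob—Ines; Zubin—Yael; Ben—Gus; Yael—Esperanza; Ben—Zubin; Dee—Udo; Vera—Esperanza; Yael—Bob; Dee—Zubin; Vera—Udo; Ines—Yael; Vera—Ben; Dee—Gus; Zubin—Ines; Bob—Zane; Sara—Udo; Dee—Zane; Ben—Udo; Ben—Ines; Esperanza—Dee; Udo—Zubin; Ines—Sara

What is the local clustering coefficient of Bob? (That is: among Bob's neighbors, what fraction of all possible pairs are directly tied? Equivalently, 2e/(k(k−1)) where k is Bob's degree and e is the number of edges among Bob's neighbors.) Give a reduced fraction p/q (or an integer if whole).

1/3

Bob's neighbors: Ines, Yael, and Zane (k = 3).
Possible neighbor pairs: C(3,2) = 3. Edges among them: Ines–Yael → e = 1.
Clustering(Bob) = 1/3.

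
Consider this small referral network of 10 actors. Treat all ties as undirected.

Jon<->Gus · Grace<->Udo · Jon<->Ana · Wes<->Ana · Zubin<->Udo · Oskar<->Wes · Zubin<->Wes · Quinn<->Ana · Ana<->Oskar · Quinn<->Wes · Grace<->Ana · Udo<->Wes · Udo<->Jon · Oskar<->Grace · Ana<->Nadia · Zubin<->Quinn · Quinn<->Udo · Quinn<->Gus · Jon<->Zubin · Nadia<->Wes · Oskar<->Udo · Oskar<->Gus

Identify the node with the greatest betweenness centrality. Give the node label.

Unnormalized betweenness of each node: Ana:61/10, Grace:1/5, Gus:5/6, Jon:19/10, Nadia:0, Oskar:31/10, Quinn:13/5, Udo:4, Wes:281/60, Zubin:7/12.
Ana has the largest value, 61/10, making it the main broker — the node through which the most shortest paths run.

Ana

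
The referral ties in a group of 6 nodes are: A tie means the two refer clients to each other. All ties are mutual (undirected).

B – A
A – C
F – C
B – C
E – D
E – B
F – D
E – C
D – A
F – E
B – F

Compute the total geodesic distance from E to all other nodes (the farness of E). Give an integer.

6

Distances from E: A:2, B:1, C:1, D:1, F:1.
Sum = 2 + 1 + 1 + 1 + 1 = 6.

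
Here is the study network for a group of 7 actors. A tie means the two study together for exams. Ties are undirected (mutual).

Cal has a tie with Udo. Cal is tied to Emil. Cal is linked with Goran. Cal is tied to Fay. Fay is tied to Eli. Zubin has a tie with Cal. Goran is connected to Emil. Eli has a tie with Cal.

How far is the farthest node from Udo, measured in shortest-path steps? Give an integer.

2

Distances from Udo: Cal:1, Eli:2, Emil:2, Fay:2, Goran:2, Zubin:2.
The largest is 2 (to Fay, Emil, Eli, Zubin, and Goran), so the eccentricity of Udo is 2.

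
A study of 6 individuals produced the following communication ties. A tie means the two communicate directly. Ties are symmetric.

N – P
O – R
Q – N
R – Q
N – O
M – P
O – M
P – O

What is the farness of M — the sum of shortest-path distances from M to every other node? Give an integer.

Distances from M: N:2, O:1, P:1, Q:3, R:2.
Sum = 2 + 1 + 1 + 3 + 2 = 9.

9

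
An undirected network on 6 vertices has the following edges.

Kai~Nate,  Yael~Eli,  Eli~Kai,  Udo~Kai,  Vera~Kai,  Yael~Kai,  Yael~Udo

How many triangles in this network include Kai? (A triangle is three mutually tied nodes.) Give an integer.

2

Kai's neighbors: Eli, Nate, Udo, Vera, and Yael.
Neighbor pairs that are themselves tied: Kai–Eli–Yael; Kai–Udo–Yael. Each forms one triangle with Kai, for 2 in total.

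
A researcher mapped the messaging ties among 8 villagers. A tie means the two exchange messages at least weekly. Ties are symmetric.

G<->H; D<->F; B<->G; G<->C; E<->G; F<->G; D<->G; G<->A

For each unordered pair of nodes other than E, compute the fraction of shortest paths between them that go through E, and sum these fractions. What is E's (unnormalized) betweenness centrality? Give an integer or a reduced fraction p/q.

No shortest path between any pair of other nodes passes through E.
Summing the contributions gives betweenness(E) = 0.

0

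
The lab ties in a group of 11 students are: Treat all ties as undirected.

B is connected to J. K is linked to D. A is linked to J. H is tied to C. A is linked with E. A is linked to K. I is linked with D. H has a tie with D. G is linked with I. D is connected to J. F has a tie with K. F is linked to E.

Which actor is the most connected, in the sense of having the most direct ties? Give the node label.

D

Degrees — A:3, B:1, C:1, D:4, E:2, F:2, G:1, H:2, I:2, J:3, K:3.
The maximum is 4, attained only by D.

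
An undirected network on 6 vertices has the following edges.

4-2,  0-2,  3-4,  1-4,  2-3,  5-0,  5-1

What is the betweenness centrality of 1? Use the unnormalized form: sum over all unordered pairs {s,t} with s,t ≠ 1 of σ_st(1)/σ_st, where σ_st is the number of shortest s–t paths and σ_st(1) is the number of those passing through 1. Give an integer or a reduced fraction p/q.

3/2

Pairs whose geodesics pass through 1 — 5–3: 1/2; 5–4: 1.
All other pairs contribute 0.
Summing the contributions gives betweenness(1) = 3/2.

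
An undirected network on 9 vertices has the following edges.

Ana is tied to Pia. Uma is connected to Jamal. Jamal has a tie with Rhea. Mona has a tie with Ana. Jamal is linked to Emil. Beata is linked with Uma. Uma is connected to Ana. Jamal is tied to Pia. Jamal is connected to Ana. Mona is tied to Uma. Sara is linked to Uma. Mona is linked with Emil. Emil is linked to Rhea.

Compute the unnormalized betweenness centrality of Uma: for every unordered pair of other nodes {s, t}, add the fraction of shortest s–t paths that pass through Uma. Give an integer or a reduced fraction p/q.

Pairs whose geodesics pass through Uma — Pia–Sara: 2/2; Pia–Beata: 2/2; Mona–Sara: 1; Mona–Jamal: 1/3; Mona–Beata: 1; Emil–Sara: 2/2; Emil–Beata: 2/2; Rhea–Sara: 1; Rhea–Beata: 1; Ana–Sara: 1; Ana–Beata: 1; Sara–Jamal: 1; Sara–Beata: 1; Jamal–Beata: 1.
All other pairs contribute 0.
Summing the contributions gives betweenness(Uma) = 40/3.

40/3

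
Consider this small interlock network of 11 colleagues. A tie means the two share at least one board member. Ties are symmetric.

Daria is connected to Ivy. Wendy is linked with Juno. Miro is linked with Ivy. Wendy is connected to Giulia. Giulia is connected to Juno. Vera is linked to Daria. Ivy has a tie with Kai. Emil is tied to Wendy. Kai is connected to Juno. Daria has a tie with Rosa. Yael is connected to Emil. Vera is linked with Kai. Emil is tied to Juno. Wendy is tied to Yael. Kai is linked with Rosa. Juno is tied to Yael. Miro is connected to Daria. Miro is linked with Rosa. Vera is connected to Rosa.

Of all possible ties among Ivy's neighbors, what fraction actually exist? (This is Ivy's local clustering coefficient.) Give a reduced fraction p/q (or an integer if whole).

Ivy's neighbors: Daria, Kai, and Miro (k = 3).
Possible neighbor pairs: C(3,2) = 3. Edges among them: Daria–Miro → e = 1.
Clustering(Ivy) = 1/3.

1/3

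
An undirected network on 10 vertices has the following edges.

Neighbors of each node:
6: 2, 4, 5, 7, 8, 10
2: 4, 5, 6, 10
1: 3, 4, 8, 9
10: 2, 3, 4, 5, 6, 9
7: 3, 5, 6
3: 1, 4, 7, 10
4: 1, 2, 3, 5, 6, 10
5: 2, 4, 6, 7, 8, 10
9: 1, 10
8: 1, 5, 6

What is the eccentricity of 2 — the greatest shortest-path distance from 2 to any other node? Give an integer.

Distances from 2: 1:2, 3:2, 4:1, 5:1, 6:1, 7:2, 8:2, 9:2, 10:1.
The largest is 2 (to 8, 7, 9, 3, and 1), so the eccentricity of 2 is 2.

2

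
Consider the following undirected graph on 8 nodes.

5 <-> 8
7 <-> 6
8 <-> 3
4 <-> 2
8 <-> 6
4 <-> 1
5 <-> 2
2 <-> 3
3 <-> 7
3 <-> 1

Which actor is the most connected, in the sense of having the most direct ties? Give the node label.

Degrees — 1:2, 2:3, 3:4, 4:2, 5:2, 6:2, 7:2, 8:3.
The maximum is 4, attained only by 3.

3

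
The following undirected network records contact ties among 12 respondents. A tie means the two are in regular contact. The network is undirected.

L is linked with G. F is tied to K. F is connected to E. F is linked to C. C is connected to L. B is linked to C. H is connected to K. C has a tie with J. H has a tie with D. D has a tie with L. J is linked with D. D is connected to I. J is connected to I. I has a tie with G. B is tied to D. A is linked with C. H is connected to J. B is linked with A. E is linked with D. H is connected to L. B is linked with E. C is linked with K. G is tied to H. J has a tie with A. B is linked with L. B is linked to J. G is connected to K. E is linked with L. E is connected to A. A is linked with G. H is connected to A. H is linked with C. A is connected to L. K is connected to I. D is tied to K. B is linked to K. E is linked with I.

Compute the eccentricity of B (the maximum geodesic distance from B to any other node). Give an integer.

2

Distances from B: A:1, C:1, D:1, E:1, F:2, G:2, H:2, I:2, J:1, K:1, L:1.
The largest is 2 (to H, G, F, and I), so the eccentricity of B is 2.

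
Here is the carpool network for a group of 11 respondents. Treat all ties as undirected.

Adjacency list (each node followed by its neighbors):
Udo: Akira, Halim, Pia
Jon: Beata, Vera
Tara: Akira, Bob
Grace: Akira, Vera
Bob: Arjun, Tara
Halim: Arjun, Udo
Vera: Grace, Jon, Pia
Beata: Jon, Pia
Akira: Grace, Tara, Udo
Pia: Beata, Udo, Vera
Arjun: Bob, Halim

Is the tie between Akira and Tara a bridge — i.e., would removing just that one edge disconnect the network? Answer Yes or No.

No

Even without that edge, Akira still reaches Tara via Akira – Udo – Halim – Arjun – Bob – Tara, so the network stays connected. Not a bridge.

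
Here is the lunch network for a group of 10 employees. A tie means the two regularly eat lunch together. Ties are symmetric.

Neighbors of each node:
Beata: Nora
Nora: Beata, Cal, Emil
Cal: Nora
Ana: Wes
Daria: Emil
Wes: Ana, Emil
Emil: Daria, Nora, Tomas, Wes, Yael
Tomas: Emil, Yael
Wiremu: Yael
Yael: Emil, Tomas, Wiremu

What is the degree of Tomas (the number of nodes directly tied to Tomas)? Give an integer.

2

Tomas is directly tied to Emil and Yael. That is 2 neighbors, so the degree of Tomas is 2.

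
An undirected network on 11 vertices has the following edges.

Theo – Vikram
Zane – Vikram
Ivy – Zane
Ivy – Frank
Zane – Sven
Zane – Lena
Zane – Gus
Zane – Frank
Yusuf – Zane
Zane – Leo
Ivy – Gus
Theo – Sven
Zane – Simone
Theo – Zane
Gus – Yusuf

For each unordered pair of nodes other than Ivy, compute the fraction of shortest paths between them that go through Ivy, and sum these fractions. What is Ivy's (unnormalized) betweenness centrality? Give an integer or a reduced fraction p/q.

1/2

Pairs whose geodesics pass through Ivy — Gus–Frank: 1/2.
All other pairs contribute 0.
Summing the contributions gives betweenness(Ivy) = 1/2.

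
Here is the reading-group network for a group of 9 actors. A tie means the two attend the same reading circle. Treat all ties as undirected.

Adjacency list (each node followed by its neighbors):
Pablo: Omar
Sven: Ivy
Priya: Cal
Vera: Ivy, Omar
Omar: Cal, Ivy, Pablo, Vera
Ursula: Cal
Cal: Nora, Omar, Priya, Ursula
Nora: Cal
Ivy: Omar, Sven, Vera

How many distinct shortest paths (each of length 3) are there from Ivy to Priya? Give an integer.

The shortest distance is 3, and the only length-3 path is Ivy–Omar–Cal–Priya. So there is exactly 1 shortest path.

1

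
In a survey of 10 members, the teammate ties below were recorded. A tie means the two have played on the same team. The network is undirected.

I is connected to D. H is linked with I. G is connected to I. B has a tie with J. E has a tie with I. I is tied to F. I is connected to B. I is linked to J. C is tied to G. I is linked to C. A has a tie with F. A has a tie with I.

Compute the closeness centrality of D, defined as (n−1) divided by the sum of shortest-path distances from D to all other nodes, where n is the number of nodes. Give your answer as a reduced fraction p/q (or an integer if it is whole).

Distances from D: A:2, B:2, C:2, E:2, F:2, G:2, H:2, I:1, J:2. Sum = 17.
n = 10, so closeness = 9/17.

9/17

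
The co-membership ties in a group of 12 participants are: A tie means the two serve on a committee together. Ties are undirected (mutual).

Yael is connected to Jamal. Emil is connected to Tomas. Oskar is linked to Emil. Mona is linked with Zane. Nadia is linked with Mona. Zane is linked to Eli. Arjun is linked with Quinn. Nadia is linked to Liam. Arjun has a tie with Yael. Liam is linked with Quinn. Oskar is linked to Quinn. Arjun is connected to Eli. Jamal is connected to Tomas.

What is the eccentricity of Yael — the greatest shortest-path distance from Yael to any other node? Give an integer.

4

Distances from Yael: Arjun:1, Eli:2, Emil:3, Jamal:1, Liam:3, Mona:4, Nadia:4, Oskar:3, Quinn:2, Tomas:2, Zane:3.
The largest is 4 (to Mona and Nadia), so the eccentricity of Yael is 4.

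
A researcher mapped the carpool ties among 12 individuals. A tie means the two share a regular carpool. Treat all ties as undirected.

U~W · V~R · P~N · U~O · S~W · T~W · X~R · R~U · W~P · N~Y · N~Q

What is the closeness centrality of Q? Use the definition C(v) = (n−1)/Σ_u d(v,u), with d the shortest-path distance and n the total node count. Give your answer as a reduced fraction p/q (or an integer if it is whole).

Distances from Q: N:1, O:5, P:2, R:5, S:4, T:4, U:4, V:6, W:3, X:6, Y:2. Sum = 42.
n = 12, so closeness = 11/42.

11/42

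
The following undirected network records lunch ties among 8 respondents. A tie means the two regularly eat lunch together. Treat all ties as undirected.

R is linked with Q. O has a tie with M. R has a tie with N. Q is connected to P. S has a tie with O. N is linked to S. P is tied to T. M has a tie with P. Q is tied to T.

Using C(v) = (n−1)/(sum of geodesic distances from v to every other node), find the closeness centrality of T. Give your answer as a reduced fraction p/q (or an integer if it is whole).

7/16

Distances from T: M:2, N:3, O:3, P:1, Q:1, R:2, S:4. Sum = 16.
n = 8, so closeness = 7/16.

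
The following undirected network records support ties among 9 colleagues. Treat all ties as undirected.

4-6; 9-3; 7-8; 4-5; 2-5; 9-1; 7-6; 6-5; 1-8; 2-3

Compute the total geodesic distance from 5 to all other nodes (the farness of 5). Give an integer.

17

Distances from 5: 1:4, 2:1, 3:2, 4:1, 6:1, 7:2, 8:3, 9:3.
Sum = 4 + 1 + 2 + 1 + 1 + 2 + 3 + 3 = 17.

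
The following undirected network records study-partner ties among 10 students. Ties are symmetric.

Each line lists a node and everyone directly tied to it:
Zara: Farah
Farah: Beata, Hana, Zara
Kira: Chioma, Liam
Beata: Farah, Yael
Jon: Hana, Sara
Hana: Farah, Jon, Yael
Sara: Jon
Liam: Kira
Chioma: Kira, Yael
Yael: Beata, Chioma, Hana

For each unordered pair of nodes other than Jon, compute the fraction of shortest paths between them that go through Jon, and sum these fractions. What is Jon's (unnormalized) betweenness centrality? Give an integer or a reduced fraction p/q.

Pairs whose geodesics pass through Jon — Farah–Sara: 1; Hana–Sara: 1; Beata–Sara: 2/2; Sara–Kira: 1; Sara–Zara: 1; Sara–Chioma: 1; Sara–Yael: 1; Sara–Liam: 1.
All other pairs contribute 0.
Summing the contributions gives betweenness(Jon) = 8.

8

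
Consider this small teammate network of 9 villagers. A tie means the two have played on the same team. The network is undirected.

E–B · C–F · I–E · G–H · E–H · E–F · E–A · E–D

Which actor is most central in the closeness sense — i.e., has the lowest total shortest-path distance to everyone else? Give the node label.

E

Farness (sum of distances to all others) for each node — A:17, B:17, C:22, D:17, E:10, F:15, G:22, H:15, I:17.
The smallest farness is 10, for E, so E has the highest closeness.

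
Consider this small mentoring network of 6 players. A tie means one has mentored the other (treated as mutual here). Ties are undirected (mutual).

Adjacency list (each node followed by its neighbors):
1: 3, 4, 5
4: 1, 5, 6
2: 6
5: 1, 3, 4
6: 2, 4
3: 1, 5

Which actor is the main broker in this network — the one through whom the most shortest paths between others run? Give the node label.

4

Unnormalized betweenness of each node: 1:3/2, 2:0, 3:0, 4:6, 5:3/2, 6:4.
4 has the largest value, 6, making it the main broker — the node through which the most shortest paths run.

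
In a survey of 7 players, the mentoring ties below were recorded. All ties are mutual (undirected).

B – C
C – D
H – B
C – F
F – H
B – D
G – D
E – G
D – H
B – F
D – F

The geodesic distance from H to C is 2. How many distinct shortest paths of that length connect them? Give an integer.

3

The shortest distance is 2. The length-2 paths are: H–B–C; H–F–C; H–D–C.
That gives 3 distinct shortest paths.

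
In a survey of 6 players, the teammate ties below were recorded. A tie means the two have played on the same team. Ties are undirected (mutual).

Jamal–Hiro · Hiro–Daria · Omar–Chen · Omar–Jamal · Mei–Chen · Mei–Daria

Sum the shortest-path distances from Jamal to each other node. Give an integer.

9

Distances from Jamal: Chen:2, Daria:2, Hiro:1, Mei:3, Omar:1.
Sum = 2 + 2 + 1 + 3 + 1 = 9.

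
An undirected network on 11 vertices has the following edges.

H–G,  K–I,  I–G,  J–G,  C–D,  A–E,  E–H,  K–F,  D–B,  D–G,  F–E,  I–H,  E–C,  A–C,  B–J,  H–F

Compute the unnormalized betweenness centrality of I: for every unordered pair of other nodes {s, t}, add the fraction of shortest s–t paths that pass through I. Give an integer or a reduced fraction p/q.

Pairs whose geodesics pass through I — H–K: 1/2; G–K: 1; J–K: 1; B–K: 2/2; D–K: 1.
All other pairs contribute 0.
Summing the contributions gives betweenness(I) = 9/2.

9/2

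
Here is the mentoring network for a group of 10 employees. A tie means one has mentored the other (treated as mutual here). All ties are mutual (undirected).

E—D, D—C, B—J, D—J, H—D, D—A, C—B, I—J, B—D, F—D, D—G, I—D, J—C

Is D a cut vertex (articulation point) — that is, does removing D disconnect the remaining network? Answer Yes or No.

Yes

Removing D leaves {B, C, I, and J} with no path to {G}, so the network splits into 6 components. D is a cut vertex.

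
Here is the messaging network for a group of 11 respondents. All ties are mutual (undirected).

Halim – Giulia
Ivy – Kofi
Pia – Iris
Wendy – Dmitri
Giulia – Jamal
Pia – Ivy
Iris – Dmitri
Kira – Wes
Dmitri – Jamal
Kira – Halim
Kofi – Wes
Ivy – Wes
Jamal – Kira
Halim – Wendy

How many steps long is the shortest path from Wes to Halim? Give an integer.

One shortest route is Wes – Kira – Halim, which uses 2 edges, and Wes and Halim are not directly tied, so nothing shorter exists. So d(Wes,Halim) = 2.

2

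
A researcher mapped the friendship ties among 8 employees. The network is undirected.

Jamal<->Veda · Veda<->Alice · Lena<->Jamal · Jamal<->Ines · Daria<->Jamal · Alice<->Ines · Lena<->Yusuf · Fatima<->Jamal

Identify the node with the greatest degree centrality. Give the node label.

Degrees — Alice:2, Daria:1, Fatima:1, Ines:2, Jamal:5, Lena:2, Veda:2, Yusuf:1.
The maximum is 5, attained only by Jamal.

Jamal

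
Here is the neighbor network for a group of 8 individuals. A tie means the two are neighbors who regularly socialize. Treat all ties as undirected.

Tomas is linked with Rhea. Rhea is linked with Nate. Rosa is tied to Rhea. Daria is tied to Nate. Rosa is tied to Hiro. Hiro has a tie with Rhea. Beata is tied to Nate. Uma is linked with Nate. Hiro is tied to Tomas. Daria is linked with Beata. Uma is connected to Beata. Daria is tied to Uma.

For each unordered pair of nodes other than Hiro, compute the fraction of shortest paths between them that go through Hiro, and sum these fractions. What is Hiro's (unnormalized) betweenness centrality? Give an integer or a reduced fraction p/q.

1/2

Pairs whose geodesics pass through Hiro — Rosa–Tomas: 1/2.
All other pairs contribute 0.
Summing the contributions gives betweenness(Hiro) = 1/2.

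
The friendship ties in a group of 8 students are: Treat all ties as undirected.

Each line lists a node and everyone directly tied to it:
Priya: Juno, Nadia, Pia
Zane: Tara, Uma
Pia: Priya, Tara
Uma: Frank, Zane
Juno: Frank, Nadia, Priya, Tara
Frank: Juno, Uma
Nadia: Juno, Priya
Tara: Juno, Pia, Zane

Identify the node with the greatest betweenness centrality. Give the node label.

Juno

Unnormalized betweenness of each node: Frank:3, Juno:9, Nadia:0, Pia:1, Priya:2, Tara:6, Uma:1, Zane:2.
Juno has the largest value, 9, making it the main broker — the node through which the most shortest paths run.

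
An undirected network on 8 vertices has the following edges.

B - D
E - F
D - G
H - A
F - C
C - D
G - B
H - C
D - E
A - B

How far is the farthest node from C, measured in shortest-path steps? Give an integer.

Distances from C: A:2, B:2, D:1, E:2, F:1, G:2, H:1.
The largest is 2 (to A, E, B, and G), so the eccentricity of C is 2.

2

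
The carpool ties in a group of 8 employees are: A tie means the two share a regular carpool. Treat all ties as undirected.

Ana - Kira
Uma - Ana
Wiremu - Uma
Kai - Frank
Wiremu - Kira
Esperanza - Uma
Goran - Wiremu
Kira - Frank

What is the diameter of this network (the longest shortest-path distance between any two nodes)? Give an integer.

5

Eccentricity of each node (its greatest distance to any other): Ana:3, Esperanza:5, Frank:4, Goran:4, Kai:5, Kira:3, Uma:4, Wiremu:3.
The maximum eccentricity is 5, realized for instance by the pair Kai–Esperanza via Kai – Frank – Kira – Ana – Uma – Esperanza. So the diameter is 5.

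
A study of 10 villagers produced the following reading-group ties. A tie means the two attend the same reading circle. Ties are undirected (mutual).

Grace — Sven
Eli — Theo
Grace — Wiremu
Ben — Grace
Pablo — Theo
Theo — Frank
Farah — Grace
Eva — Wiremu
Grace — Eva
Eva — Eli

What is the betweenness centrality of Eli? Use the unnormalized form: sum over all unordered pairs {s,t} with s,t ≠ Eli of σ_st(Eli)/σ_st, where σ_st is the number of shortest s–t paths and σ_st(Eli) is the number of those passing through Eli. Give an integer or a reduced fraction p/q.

18

Pairs whose geodesics pass through Eli — Farah–Theo: 1; Farah–Pablo: 1; Farah–Frank: 1; Eva–Theo: 1; Eva–Pablo: 1; Eva–Frank: 1; Theo–Wiremu: 1; Theo–Grace: 1; Theo–Ben: 1; Theo–Sven: 1; Pablo–Wiremu: 1; Pablo–Grace: 1; Pablo–Ben: 1; Pablo–Sven: 1 … (+4 more pairs).
All other pairs contribute 0.
Summing the contributions gives betweenness(Eli) = 18.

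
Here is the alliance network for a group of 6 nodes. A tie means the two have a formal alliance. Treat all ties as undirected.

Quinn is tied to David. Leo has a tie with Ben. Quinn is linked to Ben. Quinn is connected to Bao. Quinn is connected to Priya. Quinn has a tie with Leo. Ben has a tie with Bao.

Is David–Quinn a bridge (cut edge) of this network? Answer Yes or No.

Yes

Without the David–Quinn edge there is no alternate route between David and Quinn, so the network disconnects. It is a bridge.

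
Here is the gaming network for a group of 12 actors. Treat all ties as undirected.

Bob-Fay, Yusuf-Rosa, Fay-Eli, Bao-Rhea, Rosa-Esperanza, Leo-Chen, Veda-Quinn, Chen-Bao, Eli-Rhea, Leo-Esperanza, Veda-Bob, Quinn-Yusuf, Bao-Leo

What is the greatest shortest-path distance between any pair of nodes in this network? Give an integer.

Eccentricity of each node (its greatest distance to any other): Bao:5, Bob:5, Chen:6, Eli:5, Esperanza:5, Fay:5, Leo:5, Quinn:5, Rhea:5, Rosa:5, Veda:6, Yusuf:5.
The maximum eccentricity is 6, realized for instance by the pair Veda–Chen via Veda – Bob – Fay – Eli – Rhea – Bao – Chen. So the diameter is 6.

6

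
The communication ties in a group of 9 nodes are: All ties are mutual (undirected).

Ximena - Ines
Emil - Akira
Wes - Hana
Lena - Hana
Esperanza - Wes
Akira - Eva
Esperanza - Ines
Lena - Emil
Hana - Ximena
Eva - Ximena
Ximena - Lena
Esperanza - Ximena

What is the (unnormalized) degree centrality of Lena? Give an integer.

Lena is directly tied to Emil, Hana, and Ximena. That is 3 neighbors, so the degree of Lena is 3.

3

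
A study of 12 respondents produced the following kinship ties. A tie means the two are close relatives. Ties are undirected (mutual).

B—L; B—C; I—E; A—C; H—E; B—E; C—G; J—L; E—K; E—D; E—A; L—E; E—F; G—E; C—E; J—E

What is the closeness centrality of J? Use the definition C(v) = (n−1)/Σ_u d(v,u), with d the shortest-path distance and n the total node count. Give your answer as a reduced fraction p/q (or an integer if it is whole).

11/20

Distances from J: A:2, B:2, C:2, D:2, E:1, F:2, G:2, H:2, I:2, K:2, L:1. Sum = 20.
n = 12, so closeness = 11/20.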